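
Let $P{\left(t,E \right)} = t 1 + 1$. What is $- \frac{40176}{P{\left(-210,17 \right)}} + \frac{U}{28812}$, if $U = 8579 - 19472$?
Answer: $\frac{385091425}{2007236} \approx 191.85$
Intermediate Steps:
$P{\left(t,E \right)} = 1 + t$ ($P{\left(t,E \right)} = t + 1 = 1 + t$)
$U = -10893$
$- \frac{40176}{P{\left(-210,17 \right)}} + \frac{U}{28812} = - \frac{40176}{1 - 210} - \frac{10893}{28812} = - \frac{40176}{-209} - \frac{3631}{9604} = \left(-40176\right) \left(- \frac{1}{209}\right) - \frac{3631}{9604} = \frac{40176}{209} - \frac{3631}{9604} = \frac{385091425}{2007236}$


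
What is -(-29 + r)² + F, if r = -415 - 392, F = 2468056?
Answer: 1769160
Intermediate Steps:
r = -807
-(-29 + r)² + F = -(-29 - 807)² + 2468056 = -1*(-836)² + 2468056 = -1*698896 + 2468056 = -698896 + 2468056 = 1769160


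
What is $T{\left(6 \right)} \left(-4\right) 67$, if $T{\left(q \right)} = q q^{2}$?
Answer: $-57888$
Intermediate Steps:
$T{\left(q \right)} = q^{3}$
$T{\left(6 \right)} \left(-4\right) 67 = 6^{3} \left(-4\right) 67 = 216 \left(-4\right) 67 = \left(-864\right) 67 = -57888$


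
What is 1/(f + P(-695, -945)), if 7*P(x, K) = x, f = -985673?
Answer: -7/6900406 ≈ -1.0144e-6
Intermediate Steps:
P(x, K) = x/7
1/(f + P(-695, -945)) = 1/(-985673 + (⅐)*(-695)) = 1/(-985673 - 695/7) = 1/(-6900406/7) = -7/6900406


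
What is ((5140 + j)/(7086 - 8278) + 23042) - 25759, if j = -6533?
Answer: -3237271/1192 ≈ -2715.8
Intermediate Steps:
((5140 + j)/(7086 - 8278) + 23042) - 25759 = ((5140 - 6533)/(7086 - 8278) + 23042) - 25759 = (-1393/(-1192) + 23042) - 25759 = (-1393*(-1/1192) + 23042) - 25759 = (1393/1192 + 23042) - 25759 = 27467457/1192 - 25759 = -3237271/1192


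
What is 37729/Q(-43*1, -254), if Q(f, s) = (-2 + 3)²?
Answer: 37729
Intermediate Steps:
Q(f, s) = 1 (Q(f, s) = 1² = 1)
37729/Q(-43*1, -254) = 37729/1 = 37729*1 = 37729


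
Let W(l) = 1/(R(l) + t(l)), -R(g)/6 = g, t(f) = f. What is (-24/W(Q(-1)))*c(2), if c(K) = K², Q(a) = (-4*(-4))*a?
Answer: -7680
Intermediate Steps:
Q(a) = 16*a
R(g) = -6*g
W(l) = -1/(5*l) (W(l) = 1/(-6*l + l) = 1/(-5*l) = -1/(5*l))
(-24/W(Q(-1)))*c(2) = -24/((-1/(5*(16*(-1)))))*2² = -24/((-⅕/(-16)))*4 = -24/((-⅕*(-1/16)))*4 = -24/1/80*4 = -24*80*4 = -1920*4 = -7680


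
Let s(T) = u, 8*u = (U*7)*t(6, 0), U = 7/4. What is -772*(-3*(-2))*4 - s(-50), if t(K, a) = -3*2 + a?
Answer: -296301/16 ≈ -18519.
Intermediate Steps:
t(K, a) = -6 + a
U = 7/4 (U = 7*(¼) = 7/4 ≈ 1.7500)
u = -147/16 (u = (((7/4)*7)*(-6 + 0))/8 = ((49/4)*(-6))/8 = (⅛)*(-147/2) = -147/16 ≈ -9.1875)
s(T) = -147/16
-772*(-3*(-2))*4 - s(-50) = -772*(-3*(-2))*4 - 1*(-147/16) = -4632*4 + 147/16 = -772*24 + 147/16 = -18528 + 147/16 = -296301/16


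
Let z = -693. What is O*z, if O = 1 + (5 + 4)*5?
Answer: -31878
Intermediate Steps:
O = 46 (O = 1 + 9*5 = 1 + 45 = 46)
O*z = 46*(-693) = -31878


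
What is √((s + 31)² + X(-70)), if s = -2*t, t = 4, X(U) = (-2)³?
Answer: √521 ≈ 22.825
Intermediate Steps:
X(U) = -8
s = -8 (s = -2*4 = -8)
√((s + 31)² + X(-70)) = √((-8 + 31)² - 8) = √(23² - 8) = √(529 - 8) = √521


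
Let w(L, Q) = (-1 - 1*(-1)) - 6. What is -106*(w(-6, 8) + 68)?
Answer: -6572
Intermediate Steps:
w(L, Q) = -6 (w(L, Q) = (-1 + 1) - 6 = 0 - 6 = -6)
-106*(w(-6, 8) + 68) = -106*(-6 + 68) = -106*62 = -6572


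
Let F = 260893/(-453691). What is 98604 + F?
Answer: 44735486471/453691 ≈ 98603.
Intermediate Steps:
F = -260893/453691 (F = 260893*(-1/453691) = -260893/453691 ≈ -0.57505)
98604 + F = 98604 - 260893/453691 = 44735486471/453691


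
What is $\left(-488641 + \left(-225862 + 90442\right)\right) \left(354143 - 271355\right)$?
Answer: $-51664762068$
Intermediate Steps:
$\left(-488641 + \left(-225862 + 90442\right)\right) \left(354143 - 271355\right) = \left(-488641 - 135420\right) 82788 = \left(-624061\right) 82788 = -51664762068$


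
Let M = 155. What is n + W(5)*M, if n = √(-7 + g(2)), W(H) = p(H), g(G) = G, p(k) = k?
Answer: 775 + I*√5 ≈ 775.0 + 2.2361*I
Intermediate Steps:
W(H) = H
n = I*√5 (n = √(-7 + 2) = √(-5) = I*√5 ≈ 2.2361*I)
n + W(5)*M = I*√5 + 5*155 = I*√5 + 775 = 775 + I*√5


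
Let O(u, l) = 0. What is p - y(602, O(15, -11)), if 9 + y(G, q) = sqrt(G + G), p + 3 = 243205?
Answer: 243211 - 2*sqrt(301) ≈ 2.4318e+5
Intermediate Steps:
p = 243202 (p = -3 + 243205 = 243202)
y(G, q) = -9 + sqrt(2)*sqrt(G) (y(G, q) = -9 + sqrt(G + G) = -9 + sqrt(2*G) = -9 + sqrt(2)*sqrt(G))
p - y(602, O(15, -11)) = 243202 - (-9 + sqrt(2)*sqrt(602)) = 243202 - (-9 + 2*sqrt(301)) = 243202 + (9 - 2*sqrt(301)) = 243211 - 2*sqrt(301)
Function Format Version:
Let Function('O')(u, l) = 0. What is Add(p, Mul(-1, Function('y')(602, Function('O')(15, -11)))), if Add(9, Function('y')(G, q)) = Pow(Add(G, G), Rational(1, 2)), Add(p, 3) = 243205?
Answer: Add(243211, Mul(-2, Pow(301, Rational(1, 2)))) ≈ 2.4318e+5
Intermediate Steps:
p = 243202 (p = Add(-3, 243205) = 243202)
Function('y')(G, q) = Add(-9, Mul(Pow(2, Rational(1, 2)), Pow(G, Rational(1, 2)))) (Function('y')(G, q) = Add(-9, Pow(Add(G, G), Rational(1, 2))) = Add(-9, Pow(Mul(2, G), Rational(1, 2))) = Add(-9, Mul(Pow(2, Rational(1, 2)), Pow(G, Rational(1, 2)))))
Add(p, Mul(-1, Function('y')(602, Function('O')(15, -11)))) = Add(243202, Mul(-1, Add(-9, Mul(Pow(2, Rational(1, 2)), Pow(602, Rational(1, 2)))))) = Add(243202, Mul(-1, Add(-9, Mul(2, Pow(301, Rational(1, 2)))))) = Add(243202, Add(9, Mul(-2, Pow(301, Rational(1, 2))))) = Add(243211, Mul(-2, Pow(301, Rational(1, 2))))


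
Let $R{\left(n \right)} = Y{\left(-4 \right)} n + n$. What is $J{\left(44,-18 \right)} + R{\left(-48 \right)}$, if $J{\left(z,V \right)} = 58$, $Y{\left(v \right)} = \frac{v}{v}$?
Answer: $-38$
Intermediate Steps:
$Y{\left(v \right)} = 1$
$R{\left(n \right)} = 2 n$ ($R{\left(n \right)} = 1 n + n = n + n = 2 n$)
$J{\left(44,-18 \right)} + R{\left(-48 \right)} = 58 + 2 \left(-48\right) = 58 - 96 = -38$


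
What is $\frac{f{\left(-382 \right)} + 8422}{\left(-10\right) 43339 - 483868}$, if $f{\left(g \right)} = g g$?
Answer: $- \frac{77173}{458629} \approx -0.16827$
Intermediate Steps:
$f{\left(g \right)} = g^{2}$
$\frac{f{\left(-382 \right)} + 8422}{\left(-10\right) 43339 - 483868} = \frac{\left(-382\right)^{2} + 8422}{\left(-10\right) 43339 - 483868} = \frac{145924 + 8422}{-433390 - 483868} = \frac{154346}{-917258} = 154346 \left(- \frac{1}{917258}\right) = - \frac{77173}{458629}$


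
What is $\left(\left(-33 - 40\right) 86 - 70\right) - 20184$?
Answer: $-26532$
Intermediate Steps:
$\left(\left(-33 - 40\right) 86 - 70\right) - 20184 = \left(\left(-73\right) 86 - 70\right) - 20184 = \left(-6278 - 70\right) - 20184 = -6348 - 20184 = -26532$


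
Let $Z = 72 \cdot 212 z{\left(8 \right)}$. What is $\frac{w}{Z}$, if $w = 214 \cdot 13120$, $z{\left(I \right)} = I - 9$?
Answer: $- \frac{87740}{477} \approx -183.94$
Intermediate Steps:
$z{\left(I \right)} = -9 + I$
$w = 2807680$
$Z = -15264$ ($Z = 72 \cdot 212 \left(-9 + 8\right) = 15264 \left(-1\right) = -15264$)
$\frac{w}{Z} = \frac{2807680}{-15264} = 2807680 \left(- \frac{1}{15264}\right) = - \frac{87740}{477}$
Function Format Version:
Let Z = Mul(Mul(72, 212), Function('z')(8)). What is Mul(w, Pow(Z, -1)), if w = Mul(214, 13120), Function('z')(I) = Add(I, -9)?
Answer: Rational(-87740, 477) ≈ -183.94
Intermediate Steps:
Function('z')(I) = Add(-9, I)
w = 2807680
Z = -15264 (Z = Mul(Mul(72, 212), Add(-9, 8)) = Mul(15264, -1) = -15264)
Mul(w, Pow(Z, -1)) = Mul(2807680, Pow(-15264, -1)) = Mul(2807680, Rational(-1, 15264)) = Rational(-87740, 477)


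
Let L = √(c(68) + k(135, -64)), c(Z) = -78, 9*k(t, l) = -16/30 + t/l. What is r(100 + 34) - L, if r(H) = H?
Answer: 134 - I*√10146855/360 ≈ 134.0 - 8.8484*I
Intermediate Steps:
k(t, l) = -8/135 + t/(9*l) (k(t, l) = (-16/30 + t/l)/9 = (-16*1/30 + t/l)/9 = (-8/15 + t/l)/9 = -8/135 + t/(9*l))
L = I*√10146855/360 (L = √(-78 + (-8/135 + (⅑)*135/(-64))) = √(-78 + (-8/135 + (⅑)*135*(-1/64))) = √(-78 + (-8/135 - 15/64)) = √(-78 - 2537/8640) = √(-676457/8640) = I*√10146855/360 ≈ 8.8484*I)
r(100 + 34) - L = (100 + 34) - I*√10146855/360 = 134 - I*√10146855/360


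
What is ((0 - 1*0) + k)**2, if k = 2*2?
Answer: 16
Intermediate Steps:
k = 4
((0 - 1*0) + k)**2 = ((0 - 1*0) + 4)**2 = ((0 + 0) + 4)**2 = (0 + 4)**2 = 4**2 = 16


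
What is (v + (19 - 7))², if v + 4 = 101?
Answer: 11881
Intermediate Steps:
v = 97 (v = -4 + 101 = 97)
(v + (19 - 7))² = (97 + (19 - 7))² = (97 + 12)² = 109² = 11881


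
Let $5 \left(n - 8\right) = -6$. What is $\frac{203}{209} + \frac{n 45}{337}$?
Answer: $\frac{132365}{70433} \approx 1.8793$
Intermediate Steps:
$n = \frac{34}{5}$ ($n = 8 + \frac{1}{5} \left(-6\right) = 8 - \frac{6}{5} = \frac{34}{5} \approx 6.8$)
$\frac{203}{209} + \frac{n 45}{337} = \frac{203}{209} + \frac{\frac{34}{5} \cdot 45}{337} = 203 \cdot \frac{1}{209} + 306 \cdot \frac{1}{337} = \frac{203}{209} + \frac{306}{337} = \frac{132365}{70433}$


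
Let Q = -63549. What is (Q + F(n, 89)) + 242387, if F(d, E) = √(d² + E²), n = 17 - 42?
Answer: 178838 + √8546 ≈ 1.7893e+5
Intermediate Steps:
n = -25
F(d, E) = √(E² + d²)
(Q + F(n, 89)) + 242387 = (-63549 + √(89² + (-25)²)) + 242387 = (-63549 + √(7921 + 625)) + 242387 = (-63549 + √8546) + 242387 = 178838 + √8546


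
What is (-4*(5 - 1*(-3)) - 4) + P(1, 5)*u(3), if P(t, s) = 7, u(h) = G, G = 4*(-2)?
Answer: -92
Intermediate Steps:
G = -8
u(h) = -8
(-4*(5 - 1*(-3)) - 4) + P(1, 5)*u(3) = (-4*(5 - 1*(-3)) - 4) + 7*(-8) = (-4*(5 + 3) - 4) - 56 = (-4*8 - 4) - 56 = (-32 - 4) - 56 = -36 - 56 = -92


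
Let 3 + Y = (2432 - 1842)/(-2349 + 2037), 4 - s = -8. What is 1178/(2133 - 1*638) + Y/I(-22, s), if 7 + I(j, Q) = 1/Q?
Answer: 185519/124085 ≈ 1.4951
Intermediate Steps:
s = 12 (s = 4 - 1*(-8) = 4 + 8 = 12)
I(j, Q) = -7 + 1/Q
Y = -763/156 (Y = -3 + (2432 - 1842)/(-2349 + 2037) = -3 + 590/(-312) = -3 + 590*(-1/312) = -3 - 295/156 = -763/156 ≈ -4.8910)
1178/(2133 - 1*638) + Y/I(-22, s) = 1178/(2133 - 1*638) - 763/(156*(-7 + 1/12)) = 1178/(2133 - 638) - 763/(156*(-7 + 1/12)) = 1178/1495 - 763/(156*(-83/12)) = 1178*(1/1495) - 763/156*(-12/83) = 1178/1495 + 763/1079 = 185519/124085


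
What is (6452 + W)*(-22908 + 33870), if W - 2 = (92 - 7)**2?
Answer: 149949198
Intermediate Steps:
W = 7227 (W = 2 + (92 - 7)**2 = 2 + 85**2 = 2 + 7225 = 7227)
(6452 + W)*(-22908 + 33870) = (6452 + 7227)*(-22908 + 33870) = 13679*10962 = 149949198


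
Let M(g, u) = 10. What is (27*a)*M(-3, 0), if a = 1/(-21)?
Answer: -90/7 ≈ -12.857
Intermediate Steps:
a = -1/21 ≈ -0.047619
(27*a)*M(-3, 0) = (27*(-1/21))*10 = -9/7*10 = -90/7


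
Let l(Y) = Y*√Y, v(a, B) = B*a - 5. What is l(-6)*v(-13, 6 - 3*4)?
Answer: -438*I*√6 ≈ -1072.9*I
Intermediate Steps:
v(a, B) = -5 + B*a
l(Y) = Y^(3/2)
l(-6)*v(-13, 6 - 3*4) = (-6)^(3/2)*(-5 + (6 - 3*4)*(-13)) = (-6*I*√6)*(-5 + (6 - 12)*(-13)) = (-6*I*√6)*(-5 - 6*(-13)) = (-6*I*√6)*(-5 + 78) = -6*I*√6*73 = -438*I*√6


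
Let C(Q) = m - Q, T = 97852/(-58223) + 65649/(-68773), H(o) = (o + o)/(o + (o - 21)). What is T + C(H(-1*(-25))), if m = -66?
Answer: -8170194486723/116120940991 ≈ -70.359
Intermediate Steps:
H(o) = 2*o/(-21 + 2*o) (H(o) = (2*o)/(o + (-21 + o)) = (2*o)/(-21 + 2*o) = 2*o/(-21 + 2*o))
T = -10551857323/4004170379 (T = 97852*(-1/58223) + 65649*(-1/68773) = -97852/58223 - 65649/68773 = -10551857323/4004170379 ≈ -2.6352)
C(Q) = -66 - Q
T + C(H(-1*(-25))) = -10551857323/4004170379 + (-66 - 2*(-1*(-25))/(-21 + 2*(-1*(-25)))) = -10551857323/4004170379 + (-66 - 2*25/(-21 + 2*25)) = -10551857323/4004170379 + (-66 - 2*25/(-21 + 50)) = -10551857323/4004170379 + (-66 - 2*25/29) = -10551857323/4004170379 + (-66 - 1*50/29) = -10551857323/4004170379 + (-66 - 50/29) = -10551857323/4004170379 - 1964/29 = -8170194486723/116120940991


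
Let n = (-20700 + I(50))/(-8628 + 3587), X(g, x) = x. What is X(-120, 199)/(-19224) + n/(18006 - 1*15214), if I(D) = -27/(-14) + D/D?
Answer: -4205143997/473493387024 ≈ -0.0088811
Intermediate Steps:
I(D) = 41/14 (I(D) = -27*(-1/14) + 1 = 27/14 + 1 = 41/14)
n = 289759/70574 (n = (-20700 + 41/14)/(-8628 + 3587) = -289759/14/(-5041) = -289759/14*(-1/5041) = 289759/70574 ≈ 4.1057)
X(-120, 199)/(-19224) + n/(18006 - 1*15214) = 199/(-19224) + 289759/(70574*(18006 - 1*15214)) = 199*(-1/19224) + 289759/(70574*(18006 - 15214)) = -199/19224 + (289759/70574)/2792 = -199/19224 + (289759/70574)*(1/2792) = -199/19224 + 289759/197042608 = -4205143997/473493387024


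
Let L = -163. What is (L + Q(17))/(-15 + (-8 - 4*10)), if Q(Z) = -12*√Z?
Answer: 163/63 + 4*√17/21 ≈ 3.3727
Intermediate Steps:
(L + Q(17))/(-15 + (-8 - 4*10)) = (-163 - 12*√17)/(-15 + (-8 - 4*10)) = (-163 - 12*√17)/(-15 + (-8 - 40)) = (-163 - 12*√17)/(-15 - 48) = (-163 - 12*√17)/(-63) = (-163 - 12*√17)*(-1/63) = 163/63 + 4*√17/21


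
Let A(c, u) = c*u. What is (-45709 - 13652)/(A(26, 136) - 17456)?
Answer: 19787/4640 ≈ 4.2644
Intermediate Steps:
(-45709 - 13652)/(A(26, 136) - 17456) = (-45709 - 13652)/(26*136 - 17456) = -59361/(3536 - 17456) = -59361/(-13920) = -59361*(-1/13920) = 19787/4640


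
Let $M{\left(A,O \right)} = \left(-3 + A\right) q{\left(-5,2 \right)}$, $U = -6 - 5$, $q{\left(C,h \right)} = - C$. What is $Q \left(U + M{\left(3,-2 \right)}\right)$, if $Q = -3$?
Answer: $33$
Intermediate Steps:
$U = -11$ ($U = -6 - 5 = -11$)
$M{\left(A,O \right)} = -15 + 5 A$ ($M{\left(A,O \right)} = \left(-3 + A\right) \left(\left(-1\right) \left(-5\right)\right) = \left(-3 + A\right) 5 = -15 + 5 A$)
$Q \left(U + M{\left(3,-2 \right)}\right) = - 3 \left(-11 + \left(-15 + 5 \cdot 3\right)\right) = - 3 \left(-11 + \left(-15 + 15\right)\right) = - 3 \left(-11 + 0\right) = \left(-3\right) \left(-11\right) = 33$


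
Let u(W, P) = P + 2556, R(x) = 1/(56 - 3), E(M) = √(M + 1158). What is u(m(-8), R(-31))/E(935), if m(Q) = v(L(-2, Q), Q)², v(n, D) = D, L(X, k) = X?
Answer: 135469*√2093/110929 ≈ 55.870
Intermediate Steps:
E(M) = √(1158 + M)
m(Q) = Q²
R(x) = 1/53
u(W, P) = 2556 + P
u(m(-8), R(-31))/E(935) = (2556 + 1/53)/(√(1158 + 935)) = 135469/(53*(√2093)) = 135469*(√2093/2093)/53 = 135469*√2093/110929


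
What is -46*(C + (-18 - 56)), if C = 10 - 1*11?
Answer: 3450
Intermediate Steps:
C = -1 (C = 10 - 11 = -1)
-46*(C + (-18 - 56)) = -46*(-1 + (-18 - 56)) = -46*(-1 - 74) = -46*(-75) = 3450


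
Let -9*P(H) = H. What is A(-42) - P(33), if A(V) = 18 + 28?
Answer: 149/3 ≈ 49.667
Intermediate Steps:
A(V) = 46
P(H) = -H/9
A(-42) - P(33) = 46 - (-1)*33/9 = 46 - 1*(-11/3) = 46 + 11/3 = 149/3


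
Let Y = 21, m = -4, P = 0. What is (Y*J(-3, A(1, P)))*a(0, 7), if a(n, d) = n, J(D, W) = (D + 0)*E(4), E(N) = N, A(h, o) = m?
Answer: 0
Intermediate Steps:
A(h, o) = -4
J(D, W) = 4*D (J(D, W) = (D + 0)*4 = D*4 = 4*D)
(Y*J(-3, A(1, P)))*a(0, 7) = (21*(4*(-3)))*0 = (21*(-12))*0 = -252*0 = 0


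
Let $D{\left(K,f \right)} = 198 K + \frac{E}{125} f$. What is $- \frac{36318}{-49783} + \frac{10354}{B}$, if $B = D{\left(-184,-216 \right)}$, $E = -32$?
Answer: $\frac{50354747117}{113183840952} \approx 0.44489$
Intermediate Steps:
$D{\left(K,f \right)} = 198 K - \frac{32 f}{125}$ ($D{\left(K,f \right)} = 198 K + - \frac{32}{125} f = 198 K + \left(-32\right) \frac{1}{125} f = 198 K - \frac{32 f}{125}$)
$B = - \frac{4547088}{125}$ ($B = 198 \left(-184\right) - - \frac{6912}{125} = -36432 + \frac{6912}{125} = - \frac{4547088}{125} \approx -36377.0$)
$- \frac{36318}{-49783} + \frac{10354}{B} = - \frac{36318}{-49783} + \frac{10354}{- \frac{4547088}{125}} = \left(-36318\right) \left(- \frac{1}{49783}\right) + 10354 \left(- \frac{125}{4547088}\right) = \frac{36318}{49783} - \frac{647125}{2273544} = \frac{50354747117}{113183840952}$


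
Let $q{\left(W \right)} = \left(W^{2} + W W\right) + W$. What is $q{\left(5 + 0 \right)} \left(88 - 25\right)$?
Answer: $3465$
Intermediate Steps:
$q{\left(W \right)} = W + 2 W^{2}$ ($q{\left(W \right)} = \left(W^{2} + W^{2}\right) + W = 2 W^{2} + W = W + 2 W^{2}$)
$q{\left(5 + 0 \right)} \left(88 - 25\right) = \left(5 + 0\right) \left(1 + 2 \left(5 + 0\right)\right) \left(88 - 25\right) = 5 \left(1 + 2 \cdot 5\right) \left(88 - 25\right) = 5 \left(1 + 10\right) \left(88 - 25\right) = 5 \cdot 11 \cdot 63 = 55 \cdot 63 = 3465$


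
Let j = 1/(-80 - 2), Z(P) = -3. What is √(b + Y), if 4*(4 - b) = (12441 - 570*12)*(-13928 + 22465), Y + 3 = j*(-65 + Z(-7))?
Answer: 3*I*√8930915733/82 ≈ 3457.4*I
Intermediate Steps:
j = -1/82 (j = 1/(-82) = -1/82 ≈ -0.012195)
Y = -89/41 (Y = -3 - (-65 - 3)/82 = -3 - 1/82*(-68) = -3 + 34/41 = -89/41 ≈ -2.1707)
b = -47815721/4 (b = 4 - (12441 - 570*12)*(-13928 + 22465)/4 = 4 - (12441 - 6840)*8537/4 = 4 - 5601*8537/4 = 4 - ¼*47815737 = 4 - 47815737/4 = -47815721/4 ≈ -1.1954e+7)
√(b + Y) = √(-47815721/4 - 89/41) = √(-1960444917/164) = 3*I*√8930915733/82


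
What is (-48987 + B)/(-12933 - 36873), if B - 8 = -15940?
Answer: 64919/49806 ≈ 1.3034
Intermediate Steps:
B = -15932 (B = 8 - 15940 = -15932)
(-48987 + B)/(-12933 - 36873) = (-48987 - 15932)/(-12933 - 36873) = -64919/(-49806) = -64919*(-1/49806) = 64919/49806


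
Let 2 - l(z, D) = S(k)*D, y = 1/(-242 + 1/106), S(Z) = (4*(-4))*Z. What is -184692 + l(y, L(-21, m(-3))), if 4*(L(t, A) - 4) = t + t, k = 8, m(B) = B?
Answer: -185522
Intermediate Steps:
L(t, A) = 4 + t/2 (L(t, A) = 4 + (t + t)/4 = 4 + (2*t)/4 = 4 + t/2)
S(Z) = -16*Z
y = -106/25651 (y = 1/(-242 + 1/106) = 1/(-25651/106) = -106/25651 ≈ -0.0041324)
l(z, D) = 2 + 128*D (l(z, D) = 2 - (-16*8)*D = 2 - (-128)*D = 2 + 128*D)
-184692 + l(y, L(-21, m(-3))) = -184692 + (2 + 128*(4 + (1/2)*(-21))) = -184692 + (2 + 128*(4 - 21/2)) = -184692 + (2 + 128*(-13/2)) = -184692 + (2 - 832) = -184692 - 830 = -185522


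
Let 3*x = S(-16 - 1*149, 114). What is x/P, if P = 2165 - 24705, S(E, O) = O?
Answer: -19/11270 ≈ -0.0016859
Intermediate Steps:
x = 38 (x = (1/3)*114 = 38)
P = -22540
x/P = 38/(-22540) = 38*(-1/22540) = -19/11270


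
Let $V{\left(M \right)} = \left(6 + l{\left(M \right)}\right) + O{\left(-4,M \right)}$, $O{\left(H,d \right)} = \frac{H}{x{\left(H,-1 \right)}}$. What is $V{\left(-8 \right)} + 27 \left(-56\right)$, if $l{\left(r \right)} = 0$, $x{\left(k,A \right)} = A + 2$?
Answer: $-1510$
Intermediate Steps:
$x{\left(k,A \right)} = 2 + A$
$O{\left(H,d \right)} = H$ ($O{\left(H,d \right)} = \frac{H}{2 - 1} = \frac{H}{1} = H 1 = H$)
$V{\left(M \right)} = 2$ ($V{\left(M \right)} = \left(6 + 0\right) - 4 = 6 - 4 = 2$)
$V{\left(-8 \right)} + 27 \left(-56\right) = 2 + 27 \left(-56\right) = 2 - 1512 = -1510$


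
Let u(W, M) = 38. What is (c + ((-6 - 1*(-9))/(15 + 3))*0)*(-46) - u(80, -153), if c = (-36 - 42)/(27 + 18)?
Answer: 626/15 ≈ 41.733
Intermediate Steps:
c = -26/15 (c = -78/45 = -78*1/45 = -26/15 ≈ -1.7333)
(c + ((-6 - 1*(-9))/(15 + 3))*0)*(-46) - u(80, -153) = (-26/15 + ((-6 - 1*(-9))/(15 + 3))*0)*(-46) - 1*38 = (-26/15 + ((-6 + 9)/18)*0)*(-46) - 38 = (-26/15 + (3*(1/18))*0)*(-46) - 38 = (-26/15 + (⅙)*0)*(-46) - 38 = (-26/15 + 0)*(-46) - 38 = -26/15*(-46) - 38 = 1196/15 - 38 = 626/15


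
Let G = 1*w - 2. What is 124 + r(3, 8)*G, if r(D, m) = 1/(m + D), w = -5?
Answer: 1357/11 ≈ 123.36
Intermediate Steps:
r(D, m) = 1/(D + m)
G = -7 (G = 1*(-5) - 2 = -5 - 2 = -7)
124 + r(3, 8)*G = 124 - 7/(3 + 8) = 124 - 7/11 = 1357/11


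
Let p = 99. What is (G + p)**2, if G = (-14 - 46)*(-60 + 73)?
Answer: 463761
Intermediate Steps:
G = -780 (G = -60*13 = -780)
(G + p)**2 = (-780 + 99)**2 = (-681)**2 = 463761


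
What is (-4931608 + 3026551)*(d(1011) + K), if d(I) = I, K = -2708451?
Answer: 5157827524080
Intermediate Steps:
(-4931608 + 3026551)*(d(1011) + K) = (-4931608 + 3026551)*(1011 - 2708451) = -1905057*(-2707440) = 5157827524080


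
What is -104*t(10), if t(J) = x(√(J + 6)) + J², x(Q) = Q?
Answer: -10816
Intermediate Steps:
t(J) = J² + √(6 + J) (t(J) = √(J + 6) + J² = √(6 + J) + J² = J² + √(6 + J))
-104*t(10) = -104*(10² + √(6 + 10)) = -104*(100 + √16) = -104*(100 + 4) = -104*104 = -10816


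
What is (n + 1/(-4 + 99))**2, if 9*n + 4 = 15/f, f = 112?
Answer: 1610176129/9169977600 ≈ 0.17559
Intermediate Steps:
n = -433/1008 (n = -4/9 + (15/112)/9 = -4/9 + (15*(1/112))/9 = -4/9 + (1/9)*(15/112) = -4/9 + 5/336 = -433/1008 ≈ -0.42956)
(n + 1/(-4 + 99))**2 = (-433/1008 + 1/(-4 + 99))**2 = (-433/1008 + 1/95)**2 = (-40127/95760)**2 = 1610176129/9169977600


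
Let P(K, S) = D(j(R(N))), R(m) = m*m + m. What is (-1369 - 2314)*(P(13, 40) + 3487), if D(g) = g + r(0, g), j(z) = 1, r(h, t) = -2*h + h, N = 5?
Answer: -12846304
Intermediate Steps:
R(m) = m + m² (R(m) = m² + m = m + m²)
r(h, t) = -h
D(g) = g (D(g) = g - 1*0 = g + 0 = g)
P(K, S) = 1
(-1369 - 2314)*(P(13, 40) + 3487) = (-1369 - 2314)*(1 + 3487) = -3683*3488 = -12846304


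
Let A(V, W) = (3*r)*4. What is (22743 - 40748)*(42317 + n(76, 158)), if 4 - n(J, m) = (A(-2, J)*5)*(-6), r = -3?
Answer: -742544205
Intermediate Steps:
A(V, W) = -36 (A(V, W) = (3*(-3))*4 = -9*4 = -36)
n(J, m) = -1076 (n(J, m) = 4 - (-36*5)*(-6) = 4 - (-180)*(-6) = 4 - 1*1080 = 4 - 1080 = -1076)
(22743 - 40748)*(42317 + n(76, 158)) = (22743 - 40748)*(42317 - 1076) = -18005*41241 = -742544205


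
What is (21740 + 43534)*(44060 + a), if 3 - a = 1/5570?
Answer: 8010128577033/2785 ≈ 2.8762e+9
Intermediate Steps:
a = 16709/5570 (a = 3 - 1/5570 = 16709/5570 ≈ 2.9998)
(21740 + 43534)*(44060 + a) = (21740 + 43534)*(44060 + 16709/5570) = 65274*(245430909/5570) = 8010128577033/2785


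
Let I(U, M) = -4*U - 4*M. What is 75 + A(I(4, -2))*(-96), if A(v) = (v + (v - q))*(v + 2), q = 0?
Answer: -9141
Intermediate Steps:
I(U, M) = -4*M - 4*U
A(v) = 2*v*(2 + v) (A(v) = (v + (v - 1*0))*(v + 2) = (v + (v + 0))*(2 + v) = (v + v)*(2 + v) = (2*v)*(2 + v) = 2*v*(2 + v))
75 + A(I(4, -2))*(-96) = 75 + (2*(-4*(-2) - 4*4)*(2 + (-4*(-2) - 4*4)))*(-96) = 75 + (2*(8 - 16)*(2 + (8 - 16)))*(-96) = 75 + (2*(-8)*(2 - 8))*(-96) = 75 + (2*(-8)*(-6))*(-96) = 75 + 96*(-96) = 75 - 9216 = -9141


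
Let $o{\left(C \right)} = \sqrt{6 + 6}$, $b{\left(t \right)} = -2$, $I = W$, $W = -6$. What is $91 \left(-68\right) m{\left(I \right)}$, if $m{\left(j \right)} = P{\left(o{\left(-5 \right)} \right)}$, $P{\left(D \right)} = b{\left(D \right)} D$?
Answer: $24752 \sqrt{3} \approx 42872.0$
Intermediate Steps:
$I = -6$
$o{\left(C \right)} = 2 \sqrt{3}$ ($o{\left(C \right)} = \sqrt{12} = 2 \sqrt{3}$)
$P{\left(D \right)} = - 2 D$
$m{\left(j \right)} = - 4 \sqrt{3}$ ($m{\left(j \right)} = - 2 \cdot 2 \sqrt{3} = - 4 \sqrt{3}$)
$91 \left(-68\right) m{\left(I \right)} = 91 \left(-68\right) \left(- 4 \sqrt{3}\right) = - 6188 \left(- 4 \sqrt{3}\right) = 24752 \sqrt{3}$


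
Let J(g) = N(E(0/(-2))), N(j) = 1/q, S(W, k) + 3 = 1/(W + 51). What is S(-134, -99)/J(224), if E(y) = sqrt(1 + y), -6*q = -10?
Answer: -1250/249 ≈ -5.0201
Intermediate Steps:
q = 5/3 (q = -1/6*(-10) = 5/3 ≈ 1.6667)
S(W, k) = -3 + 1/(51 + W) (S(W, k) = -3 + 1/(W + 51) = -3 + 1/(51 + W))
N(j) = 3/5 (N(j) = 1/(5/3) = 3/5)
J(g) = 3/5
S(-134, -99)/J(224) = ((-152 - 3*(-134))/(51 - 134))/(3/5) = ((-152 + 402)/(-83))*(5/3) = -1/83*250*(5/3) = -250/83*5/3 = -1250/249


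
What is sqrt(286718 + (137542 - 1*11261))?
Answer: sqrt(412999) ≈ 642.65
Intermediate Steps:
sqrt(286718 + (137542 - 1*11261)) = sqrt(286718 + (137542 - 11261)) = sqrt(286718 + 126281) = sqrt(412999)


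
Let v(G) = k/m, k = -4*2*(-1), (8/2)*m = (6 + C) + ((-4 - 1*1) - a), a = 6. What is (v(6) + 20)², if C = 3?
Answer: 16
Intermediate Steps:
m = -½ (m = ((6 + 3) + ((-4 - 1*1) - 1*6))/4 = (9 + ((-4 - 1) - 6))/4 = (9 + (-5 - 6))/4 = (9 - 11)/4 = (¼)*(-2) = -½ ≈ -0.50000)
k = 8 (k = -8*(-1) = 8)
v(G) = -16 (v(G) = 8/(-½) = 8*(-2) = -16)
(v(6) + 20)² = (-16 + 20)² = 4² = 16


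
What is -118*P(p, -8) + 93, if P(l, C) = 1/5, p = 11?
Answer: 347/5 ≈ 69.400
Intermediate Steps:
P(l, C) = 1/5
-118*P(p, -8) + 93 = -118*1/5 + 93 = -118/5 + 93 = 347/5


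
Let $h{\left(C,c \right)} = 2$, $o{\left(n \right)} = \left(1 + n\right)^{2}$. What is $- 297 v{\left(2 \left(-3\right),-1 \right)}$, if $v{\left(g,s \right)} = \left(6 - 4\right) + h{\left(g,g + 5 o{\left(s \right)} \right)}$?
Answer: $-1188$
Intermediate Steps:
$v{\left(g,s \right)} = 4$ ($v{\left(g,s \right)} = \left(6 - 4\right) + 2 = 2 + 2 = 4$)
$- 297 v{\left(2 \left(-3\right),-1 \right)} = \left(-297\right) 4 = -1188$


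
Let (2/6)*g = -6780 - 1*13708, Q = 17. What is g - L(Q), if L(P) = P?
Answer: -61481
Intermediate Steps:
g = -61464 (g = 3*(-6780 - 1*13708) = 3*(-6780 - 13708) = 3*(-20488) = -61464)
g - L(Q) = -61464 - 1*17 = -61464 - 17 = -61481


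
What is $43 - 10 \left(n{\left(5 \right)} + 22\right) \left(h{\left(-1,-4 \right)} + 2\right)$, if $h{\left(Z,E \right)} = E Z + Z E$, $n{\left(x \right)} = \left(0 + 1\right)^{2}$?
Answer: $-2257$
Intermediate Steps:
$n{\left(x \right)} = 1$ ($n{\left(x \right)} = 1^{2} = 1$)
$h{\left(Z,E \right)} = 2 E Z$ ($h{\left(Z,E \right)} = E Z + E Z = 2 E Z$)
$43 - 10 \left(n{\left(5 \right)} + 22\right) \left(h{\left(-1,-4 \right)} + 2\right) = 43 - 10 \left(1 + 22\right) \left(2 \left(-4\right) \left(-1\right) + 2\right) = 43 - 10 \cdot 23 \left(8 + 2\right) = 43 - 10 \cdot 23 \cdot 10 = 43 - 2300 = -2257$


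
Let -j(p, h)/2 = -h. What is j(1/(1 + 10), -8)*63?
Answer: -1008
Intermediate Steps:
j(p, h) = 2*h (j(p, h) = -(-2)*h = 2*h)
j(1/(1 + 10), -8)*63 = (2*(-8))*63 = -16*63 = -1008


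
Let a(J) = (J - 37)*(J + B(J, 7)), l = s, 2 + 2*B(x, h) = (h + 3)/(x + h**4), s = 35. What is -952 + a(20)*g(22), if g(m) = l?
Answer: -29677172/2421 ≈ -12258.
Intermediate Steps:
B(x, h) = -1 + (3 + h)/(2*(x + h**4)) (B(x, h) = -1 + ((h + 3)/(x + h**4))/2 = -1 + ((3 + h)/(x + h**4))/2 = -1 + (3 + h)/(2*(x + h**4)))
l = 35
g(m) = 35
a(J) = (-37 + J)*(J + (-2396 - J)/(2401 + J)) (a(J) = (J - 37)*(J + (3/2 + (1/2)*7 - J - 1*7**4)/(J + 7**4)) = (-37 + J)*(J + (3/2 + 7/2 - J - 1*2401)/(J + 2401)) = (-37 + J)*(J + (3/2 + 7/2 - J - 2401)/(2401 + J)) = (-37 + J)*(J + (-2396 - J)/(2401 + J)))
-952 + a(20)*g(22) = -952 + ((88652 + 20**3 - 91196*20 + 2363*20**2)/(2401 + 20))*35 = -952 + ((88652 + 8000 - 1823920 + 2363*400)/2421)*35 = -952 + ((88652 + 8000 - 1823920 + 945200)/2421)*35 = -952 + ((1/2421)*(-782068))*35 = -952 - 782068/2421*35 = -952 - 27372380/2421 = -29677172/2421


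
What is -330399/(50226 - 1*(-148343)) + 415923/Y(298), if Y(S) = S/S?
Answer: 82589083788/198569 ≈ 4.1592e+5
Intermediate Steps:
Y(S) = 1
-330399/(50226 - 1*(-148343)) + 415923/Y(298) = -330399/(50226 - 1*(-148343)) + 415923/1 = -330399/(50226 + 148343) + 415923*1 = -330399/198569 + 415923 = 82589083788/198569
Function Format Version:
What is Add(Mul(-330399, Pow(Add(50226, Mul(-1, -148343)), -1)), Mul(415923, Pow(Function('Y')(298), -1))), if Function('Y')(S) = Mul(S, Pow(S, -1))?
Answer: Rational(82589083788, 198569) ≈ 4.1592e+5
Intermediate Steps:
Function('Y')(S) = 1
Add(Mul(-330399, Pow(Add(50226, Mul(-1, -148343)), -1)), Mul(415923, Pow(Function('Y')(298), -1))) = Add(Mul(-330399, Pow(Add(50226, Mul(-1, -148343)), -1)), Mul(415923, Pow(1, -1))) = Add(Mul(-330399, Pow(Add(50226, 148343), -1)), Mul(415923, 1)) = Add(Mul(-330399, Pow(198569, -1)), 415923) = Add(Mul(-330399, Rational(1, 198569)), 415923) = Add(Rational(-330399, 198569), 415923) = Rational(82589083788, 198569)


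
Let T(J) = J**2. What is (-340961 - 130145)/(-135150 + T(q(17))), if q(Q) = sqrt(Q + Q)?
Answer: 235553/67558 ≈ 3.4867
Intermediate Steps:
q(Q) = sqrt(2)*sqrt(Q) (q(Q) = sqrt(2*Q) = sqrt(2)*sqrt(Q))
(-340961 - 130145)/(-135150 + T(q(17))) = (-340961 - 130145)/(-135150 + (sqrt(2)*sqrt(17))**2) = -471106/(-135150 + (sqrt(34))**2) = -471106/(-135150 + 34) = -471106/(-135116) = -471106*(-1/135116) = 235553/67558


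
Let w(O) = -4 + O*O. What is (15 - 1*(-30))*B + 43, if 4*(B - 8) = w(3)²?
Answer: 2737/4 ≈ 684.25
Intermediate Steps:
w(O) = -4 + O²
B = 57/4 (B = 8 + (-4 + 3²)²/4 = 8 + (-4 + 9)²/4 = 8 + (¼)*5² = 8 + (¼)*25 = 8 + 25/4 = 57/4 ≈ 14.250)
(15 - 1*(-30))*B + 43 = (15 - 1*(-30))*(57/4) + 43 = (15 + 30)*(57/4) + 43 = 45*(57/4) + 43 = 2565/4 + 43 = 2737/4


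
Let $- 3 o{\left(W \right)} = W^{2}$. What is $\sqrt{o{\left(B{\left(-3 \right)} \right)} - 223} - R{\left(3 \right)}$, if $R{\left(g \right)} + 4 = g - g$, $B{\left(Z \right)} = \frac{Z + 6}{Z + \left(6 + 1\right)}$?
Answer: $4 + \frac{i \sqrt{3571}}{4} \approx 4.0 + 14.939 i$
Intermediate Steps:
$B{\left(Z \right)} = \frac{6 + Z}{7 + Z}$ ($B{\left(Z \right)} = \frac{6 + Z}{Z + 7} = \frac{6 + Z}{7 + Z}$)
$R{\left(g \right)} = -4$ ($R{\left(g \right)} = -4 + \left(g - g\right) = -4 + 0 = -4$)
$o{\left(W \right)} = - \frac{W^{2}}{3}$
$\sqrt{o{\left(B{\left(-3 \right)} \right)} - 223} - R{\left(3 \right)} = \sqrt{- \frac{\left(\frac{6 - 3}{7 - 3}\right)^{2}}{3} - 223} - -4 = \sqrt{- \frac{\left(\frac{1}{4} \cdot 3\right)^{2}}{3} - 223} + 4 = \sqrt{- \frac{\left(\frac{3}{4}\right)^{2}}{3} - 223} + 4 = \sqrt{\left(- \frac{1}{3}\right) \frac{9}{16} - 223} + 4 = \sqrt{- \frac{3}{16} - 223} + 4 = \sqrt{- \frac{3571}{16}} + 4 = \frac{i \sqrt{3571}}{4} + 4 = 4 + \frac{i \sqrt{3571}}{4}$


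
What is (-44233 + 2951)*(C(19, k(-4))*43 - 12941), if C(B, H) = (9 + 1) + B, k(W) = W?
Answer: 482751708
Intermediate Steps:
C(B, H) = 10 + B
(-44233 + 2951)*(C(19, k(-4))*43 - 12941) = (-44233 + 2951)*((10 + 19)*43 - 12941) = -41282*(29*43 - 12941) = -41282*(1247 - 12941) = -41282*(-11694) = 482751708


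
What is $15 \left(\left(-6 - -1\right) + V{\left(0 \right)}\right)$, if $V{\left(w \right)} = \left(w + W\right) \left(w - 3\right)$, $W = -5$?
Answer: $150$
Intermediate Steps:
$V{\left(w \right)} = \left(-5 + w\right) \left(-3 + w\right)$ ($V{\left(w \right)} = \left(w - 5\right) \left(w - 3\right) = \left(-5 + w\right) \left(-3 + w\right)$)
$15 \left(\left(-6 - -1\right) + V{\left(0 \right)}\right) = 15 \left(\left(-6 - -1\right) + \left(15 + 0^{2} - 0\right)\right) = 15 \left(\left(-6 + 1\right) + \left(15 + 0 + 0\right)\right) = 15 \left(-5 + 15\right) = 15 \cdot 10 = 150$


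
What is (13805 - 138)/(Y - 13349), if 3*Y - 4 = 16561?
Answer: -41001/23482 ≈ -1.7461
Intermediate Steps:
Y = 16565/3 (Y = 4/3 + (1/3)*16561 = 4/3 + 16561/3 = 16565/3 ≈ 5521.7)
(13805 - 138)/(Y - 13349) = (13805 - 138)/(16565/3 - 13349) = 13667/(-23482/3) = 13667*(-3/23482) = -41001/23482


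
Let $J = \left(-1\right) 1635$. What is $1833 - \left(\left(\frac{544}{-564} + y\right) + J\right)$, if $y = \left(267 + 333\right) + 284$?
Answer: $\frac{364480}{141} \approx 2585.0$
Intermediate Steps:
$J = -1635$
$y = 884$ ($y = 600 + 284 = 884$)
$1833 - \left(\left(\frac{544}{-564} + y\right) + J\right) = 1833 - \left(\left(\frac{544}{-564} + 884\right) - 1635\right) = 1833 - \left(\left(544 \left(- \frac{1}{564}\right) + 884\right) - 1635\right) = 1833 - \left(\left(- \frac{136}{141} + 884\right) - 1635\right) = 1833 - \left(\frac{124508}{141} - 1635\right) = 1833 - - \frac{106027}{141} = 1833 + \frac{106027}{141} = \frac{364480}{141}$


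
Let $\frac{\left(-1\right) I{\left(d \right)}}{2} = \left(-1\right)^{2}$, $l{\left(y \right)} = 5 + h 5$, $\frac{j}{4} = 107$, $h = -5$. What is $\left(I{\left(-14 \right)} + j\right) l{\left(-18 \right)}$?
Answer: $-8520$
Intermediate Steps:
$j = 428$ ($j = 4 \cdot 107 = 428$)
$l{\left(y \right)} = -20$ ($l{\left(y \right)} = 5 - 25 = -20$)
$I{\left(d \right)} = -2$ ($I{\left(d \right)} = - 2 \left(-1\right)^{2} = \left(-2\right) 1 = -2$)
$\left(I{\left(-14 \right)} + j\right) l{\left(-18 \right)} = \left(-2 + 428\right) \left(-20\right) = 426 \left(-20\right) = -8520$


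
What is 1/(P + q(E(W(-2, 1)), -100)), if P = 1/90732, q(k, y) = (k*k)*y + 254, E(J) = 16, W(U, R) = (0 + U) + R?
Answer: -90732/2299693271 ≈ -3.9454e-5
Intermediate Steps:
W(U, R) = R + U (W(U, R) = U + R = R + U)
q(k, y) = 254 + y*k² (q(k, y) = k²*y + 254 = y*k² + 254 = 254 + y*k²)
P = 1/90732 ≈ 1.1021e-5
1/(P + q(E(W(-2, 1)), -100)) = 1/(1/90732 + (254 - 100*16²)) = 1/(1/90732 + (254 - 100*256)) = 1/(1/90732 + (254 - 25600)) = 1/(1/90732 - 25346) = 1/(-2299693271/90732) = -90732/2299693271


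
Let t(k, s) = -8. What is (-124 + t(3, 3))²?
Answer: 17424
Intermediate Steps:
(-124 + t(3, 3))² = (-124 - 8)² = (-132)² = 17424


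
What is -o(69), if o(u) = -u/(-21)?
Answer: -23/7 ≈ -3.2857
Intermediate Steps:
o(u) = u/21 (o(u) = -u*(-1/21) = u/21)
-o(69) = -69/21 = -1*23/7 = -23/7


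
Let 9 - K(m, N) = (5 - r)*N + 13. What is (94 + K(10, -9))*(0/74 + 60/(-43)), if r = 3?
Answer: -6480/43 ≈ -150.70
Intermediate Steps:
K(m, N) = -4 - 2*N (K(m, N) = 9 - ((5 - 1*3)*N + 13) = 9 - ((5 - 3)*N + 13) = 9 - (2*N + 13) = 9 - (13 + 2*N) = 9 + (-13 - 2*N) = -4 - 2*N)
(94 + K(10, -9))*(0/74 + 60/(-43)) = (94 + (-4 - 2*(-9)))*(0/74 + 60/(-43)) = (94 + (-4 + 18))*(0*(1/74) + 60*(-1/43)) = (94 + 14)*(0 - 60/43) = 108*(-60/43) = -6480/43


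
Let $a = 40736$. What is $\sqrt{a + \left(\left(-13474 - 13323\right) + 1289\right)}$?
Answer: $18 \sqrt{47} \approx 123.4$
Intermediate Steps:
$\sqrt{a + \left(\left(-13474 - 13323\right) + 1289\right)} = \sqrt{40736 + \left(\left(-13474 - 13323\right) + 1289\right)} = \sqrt{40736 + \left(-26797 + 1289\right)} = \sqrt{40736 - 25508} = \sqrt{15228} = 18 \sqrt{47}$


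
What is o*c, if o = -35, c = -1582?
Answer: 55370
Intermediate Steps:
o*c = -35*(-1582) = 55370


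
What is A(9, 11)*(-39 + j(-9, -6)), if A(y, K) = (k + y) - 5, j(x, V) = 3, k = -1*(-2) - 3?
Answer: -108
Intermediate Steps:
k = -1 (k = 2 - 3 = -1)
A(y, K) = -6 + y (A(y, K) = (-1 + y) - 5 = -6 + y)
A(9, 11)*(-39 + j(-9, -6)) = (-6 + 9)*(-39 + 3) = 3*(-36) = -108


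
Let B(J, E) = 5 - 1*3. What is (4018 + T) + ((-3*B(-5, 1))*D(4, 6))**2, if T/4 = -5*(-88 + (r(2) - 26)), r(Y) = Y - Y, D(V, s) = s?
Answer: 7594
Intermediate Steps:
B(J, E) = 2 (B(J, E) = 5 - 3 = 2)
r(Y) = 0
T = 2280 (T = 4*(-5*(-88 + (0 - 26))) = 4*(-5*(-88 - 26)) = 4*(-5*(-114)) = 4*570 = 2280)
(4018 + T) + ((-3*B(-5, 1))*D(4, 6))**2 = (4018 + 2280) + (-3*2*6)**2 = 6298 + (-6*6)**2 = 6298 + (-36)**2 = 6298 + 1296 = 7594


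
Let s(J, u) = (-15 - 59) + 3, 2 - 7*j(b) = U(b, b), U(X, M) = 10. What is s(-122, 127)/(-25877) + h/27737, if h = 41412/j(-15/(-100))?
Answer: -1871393413/1435500698 ≈ -1.3037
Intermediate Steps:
j(b) = -8/7 (j(b) = 2/7 - ⅐*10 = 2/7 - 10/7 = -8/7)
s(J, u) = -71 (s(J, u) = -74 + 3 = -71)
h = -72471/2 (h = 41412/(-8/7) = 41412*(-7/8) = -72471/2 ≈ -36236.)
s(-122, 127)/(-25877) + h/27737 = -71/(-25877) - 72471/2/27737 = -71*(-1/25877) - 72471/2*1/27737 = 71/25877 - 72471/55474 = -1871393413/1435500698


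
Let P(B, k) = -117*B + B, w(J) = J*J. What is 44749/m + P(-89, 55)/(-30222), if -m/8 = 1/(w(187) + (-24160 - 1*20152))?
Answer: 6317756543381/120888 ≈ 5.2261e+7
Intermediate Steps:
w(J) = J**2
P(B, k) = -116*B
m = 8/9343 (m = -8/(187**2 + (-24160 - 1*20152)) = -8/(34969 + (-24160 - 20152)) = -8/(34969 - 44312) = -8/(-9343) = -8*(-1/9343) = 8/9343 ≈ 0.00085626)
44749/m + P(-89, 55)/(-30222) = 44749/(8/9343) - 116*(-89)/(-30222) = 44749*(9343/8) + 10324*(-1/30222) = 418089907/8 - 5162/15111 = 6317756543381/120888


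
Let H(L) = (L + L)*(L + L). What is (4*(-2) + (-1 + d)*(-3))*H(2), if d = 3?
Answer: -224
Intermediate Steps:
H(L) = 4*L² (H(L) = (2*L)*(2*L) = 4*L²)
(4*(-2) + (-1 + d)*(-3))*H(2) = (4*(-2) + (-1 + 3)*(-3))*(4*2²) = (-8 + 2*(-3))*(4*4) = (-8 - 6)*16 = -14*16 = -224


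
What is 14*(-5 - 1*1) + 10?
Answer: -74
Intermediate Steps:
14*(-5 - 1*1) + 10 = 14*(-5 - 1) + 10 = 14*(-6) + 10 = -84 + 10 = -74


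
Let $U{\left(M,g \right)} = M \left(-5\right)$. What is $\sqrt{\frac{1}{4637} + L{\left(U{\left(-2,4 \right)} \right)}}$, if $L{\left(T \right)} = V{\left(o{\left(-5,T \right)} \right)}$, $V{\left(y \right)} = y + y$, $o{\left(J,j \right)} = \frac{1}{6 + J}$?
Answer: $\frac{5 \sqrt{1720327}}{4637} \approx 1.4143$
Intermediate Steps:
$V{\left(y \right)} = 2 y$
$U{\left(M,g \right)} = - 5 M$
$L{\left(T \right)} = 2$ ($L{\left(T \right)} = \frac{2}{6 - 5} = \frac{2}{1} = 2 \cdot 1 = 2$)
$\sqrt{\frac{1}{4637} + L{\left(U{\left(-2,4 \right)} \right)}} = \sqrt{\frac{1}{4637} + 2} = \sqrt{\frac{9275}{4637}} = \frac{5 \sqrt{1720327}}{4637}$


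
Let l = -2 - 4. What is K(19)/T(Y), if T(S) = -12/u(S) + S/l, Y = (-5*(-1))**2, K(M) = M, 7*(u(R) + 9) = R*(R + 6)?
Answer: -5073/1144 ≈ -4.4344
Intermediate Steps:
u(R) = -9 + R*(6 + R)/7 (u(R) = -9 + (R*(R + 6))/7 = -9 + (R*(6 + R))/7 = -9 + R*(6 + R)/7)
l = -6
Y = 25 (Y = 5**2 = 25)
T(S) = -12/(-9 + S**2/7 + 6*S/7) - S/6 (T(S) = -12/(-9 + S**2/7 + 6*S/7) + S/(-6) = -12/(-9 + S**2/7 + 6*S/7) + S*(-1/6) = -12/(-9 + S**2/7 + 6*S/7) - S/6)
K(19)/T(Y) = 19/(((-504 - 1*25*(-63 + 25**2 + 6*25))/(6*(-63 + 25**2 + 6*25)))) = 19/(((-504 - 1*25*(-63 + 625 + 150))/(6*(-63 + 625 + 150)))) = 19/(((1/6)*(-504 - 1*25*712)/712)) = 19/(((1/6)*(1/712)*(-504 - 17800))) = 19/(((1/6)*(1/712)*(-18304))) = 19/(-1144/267) = 19*(-267/1144) = -5073/1144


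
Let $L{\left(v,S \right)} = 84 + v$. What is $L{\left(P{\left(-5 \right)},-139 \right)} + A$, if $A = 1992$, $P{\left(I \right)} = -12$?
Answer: $2064$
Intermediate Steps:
$L{\left(P{\left(-5 \right)},-139 \right)} + A = \left(84 - 12\right) + 1992 = 72 + 1992 = 2064$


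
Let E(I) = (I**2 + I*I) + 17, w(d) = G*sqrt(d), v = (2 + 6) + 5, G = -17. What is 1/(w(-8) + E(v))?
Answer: 355/128337 + 34*I*sqrt(2)/128337 ≈ 0.0027662 + 0.00037466*I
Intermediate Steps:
v = 13 (v = 8 + 5 = 13)
w(d) = -17*sqrt(d)
E(I) = 17 + 2*I**2 (E(I) = (I**2 + I**2) + 17 = 2*I**2 + 17 = 17 + 2*I**2)
1/(w(-8) + E(v)) = 1/(-34*I*sqrt(2) + (17 + 2*13**2)) = 1/(-34*I*sqrt(2) + (17 + 2*169)) = 1/(-34*I*sqrt(2) + (17 + 338)) = 1/(-34*I*sqrt(2) + 355) = 1/(355 - 34*I*sqrt(2))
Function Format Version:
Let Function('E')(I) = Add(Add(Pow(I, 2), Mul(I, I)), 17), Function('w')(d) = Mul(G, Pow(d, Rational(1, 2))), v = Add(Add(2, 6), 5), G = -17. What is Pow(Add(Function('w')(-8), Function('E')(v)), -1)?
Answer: Add(Rational(355, 128337), Mul(Rational(34, 128337), I, Pow(2, Rational(1, 2)))) ≈ Add(0.0027662, Mul(0.00037466, I))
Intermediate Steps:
v = 13 (v = Add(8, 5) = 13)
Function('w')(d) = Mul(-17, Pow(d, Rational(1, 2)))
Function('E')(I) = Add(17, Mul(2, Pow(I, 2))) (Function('E')(I) = Add(Add(Pow(I, 2), Pow(I, 2)), 17) = Add(Mul(2, Pow(I, 2)), 17) = Add(17, Mul(2, Pow(I, 2))))
Pow(Add(Function('w')(-8), Function('E')(v)), -1) = Pow(Add(Mul(-17, Pow(-8, Rational(1, 2))), Add(17, Mul(2, Pow(13, 2)))), -1) = Pow(Add(Mul(-17, Mul(2, I, Pow(2, Rational(1, 2)))), Add(17, Mul(2, 169))), -1) = Pow(Add(Mul(-34, I, Pow(2, Rational(1, 2))), Add(17, 338)), -1) = Pow(Add(Mul(-34, I, Pow(2, Rational(1, 2))), 355), -1) = Pow(Add(355, Mul(-34, I, Pow(2, Rational(1, 2)))), -1)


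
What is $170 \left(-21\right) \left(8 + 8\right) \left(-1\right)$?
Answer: $57120$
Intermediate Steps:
$170 \left(-21\right) \left(8 + 8\right) \left(-1\right) = - 3570 \cdot 16 \left(-1\right) = \left(-3570\right) \left(-16\right) = 57120$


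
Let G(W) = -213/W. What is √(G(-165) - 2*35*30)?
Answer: I*√6348595/55 ≈ 45.812*I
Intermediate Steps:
√(G(-165) - 2*35*30) = √(-213/(-165) - 2*35*30) = √(-213*(-1/165) - 70*30) = √(71/55 - 2100) = √(-115429/55) = I*√6348595/55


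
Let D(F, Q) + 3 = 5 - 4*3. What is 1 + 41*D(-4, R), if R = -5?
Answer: -409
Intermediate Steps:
D(F, Q) = -10 (D(F, Q) = -3 + (5 - 4*3) = -3 + (5 - 12) = -3 - 7 = -10)
1 + 41*D(-4, R) = 1 + 41*(-10) = 1 - 410 = -409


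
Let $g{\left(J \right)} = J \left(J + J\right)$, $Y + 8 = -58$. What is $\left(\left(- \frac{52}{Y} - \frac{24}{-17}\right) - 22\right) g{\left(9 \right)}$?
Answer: $- \frac{599832}{187} \approx -3207.7$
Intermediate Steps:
$Y = -66$ ($Y = -8 - 58 = -66$)
$g{\left(J \right)} = 2 J^{2}$ ($g{\left(J \right)} = J 2 J = 2 J^{2}$)
$\left(\left(- \frac{52}{Y} - \frac{24}{-17}\right) - 22\right) g{\left(9 \right)} = \left(\left(- \frac{52}{-66} - \frac{24}{-17}\right) - 22\right) 2 \cdot 9^{2} = \left(\left(\left(-52\right) \left(- \frac{1}{66}\right) - - \frac{24}{17}\right) - 22\right) 2 \cdot 81 = \left(\left(\frac{26}{33} + \frac{24}{17}\right) - 22\right) 162 = \left(\frac{1234}{561} - 22\right) 162 = \left(- \frac{11108}{561}\right) 162 = - \frac{599832}{187}$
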